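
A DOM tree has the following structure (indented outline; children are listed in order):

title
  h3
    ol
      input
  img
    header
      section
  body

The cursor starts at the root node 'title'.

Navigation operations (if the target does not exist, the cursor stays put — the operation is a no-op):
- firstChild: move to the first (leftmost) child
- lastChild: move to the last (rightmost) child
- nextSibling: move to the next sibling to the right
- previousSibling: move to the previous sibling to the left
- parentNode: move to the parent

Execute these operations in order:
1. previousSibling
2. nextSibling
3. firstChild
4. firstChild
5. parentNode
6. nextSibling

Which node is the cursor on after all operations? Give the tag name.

After 1 (previousSibling): title (no-op, stayed)
After 2 (nextSibling): title (no-op, stayed)
After 3 (firstChild): h3
After 4 (firstChild): ol
After 5 (parentNode): h3
After 6 (nextSibling): img

Answer: img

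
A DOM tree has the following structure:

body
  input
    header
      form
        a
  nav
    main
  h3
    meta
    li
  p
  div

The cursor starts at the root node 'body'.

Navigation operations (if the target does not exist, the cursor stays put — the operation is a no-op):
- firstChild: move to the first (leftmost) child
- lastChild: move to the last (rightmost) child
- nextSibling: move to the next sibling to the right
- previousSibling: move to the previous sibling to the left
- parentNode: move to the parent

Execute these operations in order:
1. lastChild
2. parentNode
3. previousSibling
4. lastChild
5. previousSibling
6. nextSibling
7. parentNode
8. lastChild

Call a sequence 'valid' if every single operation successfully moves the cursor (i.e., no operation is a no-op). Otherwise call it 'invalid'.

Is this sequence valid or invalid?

Answer: invalid

Derivation:
After 1 (lastChild): div
After 2 (parentNode): body
After 3 (previousSibling): body (no-op, stayed)
After 4 (lastChild): div
After 5 (previousSibling): p
After 6 (nextSibling): div
After 7 (parentNode): body
After 8 (lastChild): div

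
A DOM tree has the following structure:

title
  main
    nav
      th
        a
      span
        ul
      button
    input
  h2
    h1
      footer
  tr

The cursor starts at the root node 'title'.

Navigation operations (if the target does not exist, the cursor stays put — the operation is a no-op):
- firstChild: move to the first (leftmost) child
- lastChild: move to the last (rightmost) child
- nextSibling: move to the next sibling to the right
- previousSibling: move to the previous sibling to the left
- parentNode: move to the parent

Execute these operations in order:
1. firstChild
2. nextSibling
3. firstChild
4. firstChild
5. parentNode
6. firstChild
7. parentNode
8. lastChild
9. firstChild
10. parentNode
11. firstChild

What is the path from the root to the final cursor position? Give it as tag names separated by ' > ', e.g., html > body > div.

After 1 (firstChild): main
After 2 (nextSibling): h2
After 3 (firstChild): h1
After 4 (firstChild): footer
After 5 (parentNode): h1
After 6 (firstChild): footer
After 7 (parentNode): h1
After 8 (lastChild): footer
After 9 (firstChild): footer (no-op, stayed)
After 10 (parentNode): h1
After 11 (firstChild): footer

Answer: title > h2 > h1 > footer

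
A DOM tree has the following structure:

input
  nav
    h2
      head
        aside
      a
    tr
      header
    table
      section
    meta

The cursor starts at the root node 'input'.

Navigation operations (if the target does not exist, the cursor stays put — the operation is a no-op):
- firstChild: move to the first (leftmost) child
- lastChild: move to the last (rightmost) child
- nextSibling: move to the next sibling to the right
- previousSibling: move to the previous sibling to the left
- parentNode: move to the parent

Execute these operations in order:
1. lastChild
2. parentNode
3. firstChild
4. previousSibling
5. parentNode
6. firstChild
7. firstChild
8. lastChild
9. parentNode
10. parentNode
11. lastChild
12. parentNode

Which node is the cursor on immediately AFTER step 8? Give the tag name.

Answer: a

Derivation:
After 1 (lastChild): nav
After 2 (parentNode): input
After 3 (firstChild): nav
After 4 (previousSibling): nav (no-op, stayed)
After 5 (parentNode): input
After 6 (firstChild): nav
After 7 (firstChild): h2
After 8 (lastChild): a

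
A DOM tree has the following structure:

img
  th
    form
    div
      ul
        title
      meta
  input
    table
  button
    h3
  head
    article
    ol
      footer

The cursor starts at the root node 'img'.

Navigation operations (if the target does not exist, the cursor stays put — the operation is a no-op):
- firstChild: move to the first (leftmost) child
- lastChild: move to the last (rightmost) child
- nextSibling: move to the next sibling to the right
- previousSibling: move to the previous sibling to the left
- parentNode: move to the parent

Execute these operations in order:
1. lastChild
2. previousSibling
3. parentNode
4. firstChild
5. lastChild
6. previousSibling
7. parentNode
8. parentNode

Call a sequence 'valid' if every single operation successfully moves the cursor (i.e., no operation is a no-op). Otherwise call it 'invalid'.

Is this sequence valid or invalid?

After 1 (lastChild): head
After 2 (previousSibling): button
After 3 (parentNode): img
After 4 (firstChild): th
After 5 (lastChild): div
After 6 (previousSibling): form
After 7 (parentNode): th
After 8 (parentNode): img

Answer: valid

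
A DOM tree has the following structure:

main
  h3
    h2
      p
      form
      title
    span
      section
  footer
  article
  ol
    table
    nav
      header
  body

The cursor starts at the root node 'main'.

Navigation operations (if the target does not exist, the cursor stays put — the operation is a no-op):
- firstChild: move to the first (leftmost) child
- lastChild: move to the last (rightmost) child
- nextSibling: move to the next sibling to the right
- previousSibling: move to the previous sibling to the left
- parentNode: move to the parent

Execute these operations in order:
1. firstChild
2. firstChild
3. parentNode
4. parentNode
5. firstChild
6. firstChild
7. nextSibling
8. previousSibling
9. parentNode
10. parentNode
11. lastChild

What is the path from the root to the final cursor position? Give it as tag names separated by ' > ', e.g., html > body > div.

Answer: main > body

Derivation:
After 1 (firstChild): h3
After 2 (firstChild): h2
After 3 (parentNode): h3
After 4 (parentNode): main
After 5 (firstChild): h3
After 6 (firstChild): h2
After 7 (nextSibling): span
After 8 (previousSibling): h2
After 9 (parentNode): h3
After 10 (parentNode): main
After 11 (lastChild): body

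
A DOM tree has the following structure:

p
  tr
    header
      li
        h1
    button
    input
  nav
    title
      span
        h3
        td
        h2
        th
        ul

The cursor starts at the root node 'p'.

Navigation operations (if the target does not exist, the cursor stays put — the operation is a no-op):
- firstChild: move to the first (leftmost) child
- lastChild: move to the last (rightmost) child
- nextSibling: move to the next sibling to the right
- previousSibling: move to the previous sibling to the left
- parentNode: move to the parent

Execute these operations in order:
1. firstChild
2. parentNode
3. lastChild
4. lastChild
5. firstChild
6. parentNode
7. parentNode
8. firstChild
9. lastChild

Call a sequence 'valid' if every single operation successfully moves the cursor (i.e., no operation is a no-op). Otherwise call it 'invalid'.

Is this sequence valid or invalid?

Answer: valid

Derivation:
After 1 (firstChild): tr
After 2 (parentNode): p
After 3 (lastChild): nav
After 4 (lastChild): title
After 5 (firstChild): span
After 6 (parentNode): title
After 7 (parentNode): nav
After 8 (firstChild): title
After 9 (lastChild): span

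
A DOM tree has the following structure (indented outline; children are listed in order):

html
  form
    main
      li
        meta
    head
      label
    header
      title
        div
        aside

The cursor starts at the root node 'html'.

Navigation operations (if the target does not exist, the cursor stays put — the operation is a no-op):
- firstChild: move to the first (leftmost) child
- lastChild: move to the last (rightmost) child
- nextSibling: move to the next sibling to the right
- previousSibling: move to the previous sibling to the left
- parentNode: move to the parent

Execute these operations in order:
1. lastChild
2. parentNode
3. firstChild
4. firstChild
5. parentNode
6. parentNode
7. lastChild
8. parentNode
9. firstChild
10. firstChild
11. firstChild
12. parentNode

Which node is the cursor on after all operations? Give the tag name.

Answer: main

Derivation:
After 1 (lastChild): form
After 2 (parentNode): html
After 3 (firstChild): form
After 4 (firstChild): main
After 5 (parentNode): form
After 6 (parentNode): html
After 7 (lastChild): form
After 8 (parentNode): html
After 9 (firstChild): form
After 10 (firstChild): main
After 11 (firstChild): li
After 12 (parentNode): main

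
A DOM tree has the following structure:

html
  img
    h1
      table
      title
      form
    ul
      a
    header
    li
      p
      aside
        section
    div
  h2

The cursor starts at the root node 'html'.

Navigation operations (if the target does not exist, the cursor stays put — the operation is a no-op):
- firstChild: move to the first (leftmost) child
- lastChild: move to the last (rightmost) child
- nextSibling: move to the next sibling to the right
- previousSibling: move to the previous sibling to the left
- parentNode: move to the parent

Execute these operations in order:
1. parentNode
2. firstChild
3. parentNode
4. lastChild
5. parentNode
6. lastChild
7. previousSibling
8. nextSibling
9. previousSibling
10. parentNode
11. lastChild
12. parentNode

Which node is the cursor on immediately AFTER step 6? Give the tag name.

Answer: h2

Derivation:
After 1 (parentNode): html (no-op, stayed)
After 2 (firstChild): img
After 3 (parentNode): html
After 4 (lastChild): h2
After 5 (parentNode): html
After 6 (lastChild): h2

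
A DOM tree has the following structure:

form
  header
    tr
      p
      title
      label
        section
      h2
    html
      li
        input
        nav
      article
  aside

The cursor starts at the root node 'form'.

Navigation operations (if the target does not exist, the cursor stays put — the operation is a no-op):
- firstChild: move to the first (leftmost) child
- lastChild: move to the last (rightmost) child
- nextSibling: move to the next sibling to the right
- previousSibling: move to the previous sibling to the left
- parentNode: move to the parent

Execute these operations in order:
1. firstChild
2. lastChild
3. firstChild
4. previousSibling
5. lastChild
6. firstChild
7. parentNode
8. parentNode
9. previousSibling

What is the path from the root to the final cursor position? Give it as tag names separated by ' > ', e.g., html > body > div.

Answer: form > header > tr

Derivation:
After 1 (firstChild): header
After 2 (lastChild): html
After 3 (firstChild): li
After 4 (previousSibling): li (no-op, stayed)
After 5 (lastChild): nav
After 6 (firstChild): nav (no-op, stayed)
After 7 (parentNode): li
After 8 (parentNode): html
After 9 (previousSibling): tr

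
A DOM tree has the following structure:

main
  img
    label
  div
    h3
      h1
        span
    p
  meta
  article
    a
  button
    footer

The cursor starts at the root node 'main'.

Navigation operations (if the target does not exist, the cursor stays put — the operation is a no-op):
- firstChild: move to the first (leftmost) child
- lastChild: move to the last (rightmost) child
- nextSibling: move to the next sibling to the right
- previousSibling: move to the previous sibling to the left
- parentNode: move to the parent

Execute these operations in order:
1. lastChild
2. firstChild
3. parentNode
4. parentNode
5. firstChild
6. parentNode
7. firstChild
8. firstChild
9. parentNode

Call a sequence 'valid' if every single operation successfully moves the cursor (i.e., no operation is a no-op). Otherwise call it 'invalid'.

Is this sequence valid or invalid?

Answer: valid

Derivation:
After 1 (lastChild): button
After 2 (firstChild): footer
After 3 (parentNode): button
After 4 (parentNode): main
After 5 (firstChild): img
After 6 (parentNode): main
After 7 (firstChild): img
After 8 (firstChild): label
After 9 (parentNode): img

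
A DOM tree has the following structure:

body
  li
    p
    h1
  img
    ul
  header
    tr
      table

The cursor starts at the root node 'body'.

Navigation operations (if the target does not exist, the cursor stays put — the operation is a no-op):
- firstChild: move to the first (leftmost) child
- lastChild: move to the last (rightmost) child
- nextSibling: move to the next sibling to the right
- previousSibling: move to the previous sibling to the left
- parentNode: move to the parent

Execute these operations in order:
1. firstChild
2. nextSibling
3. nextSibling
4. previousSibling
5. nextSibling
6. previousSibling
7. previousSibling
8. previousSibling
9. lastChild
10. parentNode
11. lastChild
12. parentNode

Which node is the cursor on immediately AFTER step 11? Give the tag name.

After 1 (firstChild): li
After 2 (nextSibling): img
After 3 (nextSibling): header
After 4 (previousSibling): img
After 5 (nextSibling): header
After 6 (previousSibling): img
After 7 (previousSibling): li
After 8 (previousSibling): li (no-op, stayed)
After 9 (lastChild): h1
After 10 (parentNode): li
After 11 (lastChild): h1

Answer: h1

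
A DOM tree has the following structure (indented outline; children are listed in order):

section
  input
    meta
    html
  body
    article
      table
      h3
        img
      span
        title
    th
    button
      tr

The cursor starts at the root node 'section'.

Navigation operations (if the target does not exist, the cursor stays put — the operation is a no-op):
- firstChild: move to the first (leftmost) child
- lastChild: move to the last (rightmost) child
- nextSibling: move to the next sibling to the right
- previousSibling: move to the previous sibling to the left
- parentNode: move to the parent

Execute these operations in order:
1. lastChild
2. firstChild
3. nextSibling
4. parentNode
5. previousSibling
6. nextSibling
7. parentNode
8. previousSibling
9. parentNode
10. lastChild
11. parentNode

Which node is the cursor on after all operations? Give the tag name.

Answer: section

Derivation:
After 1 (lastChild): body
After 2 (firstChild): article
After 3 (nextSibling): th
After 4 (parentNode): body
After 5 (previousSibling): input
After 6 (nextSibling): body
After 7 (parentNode): section
After 8 (previousSibling): section (no-op, stayed)
After 9 (parentNode): section (no-op, stayed)
After 10 (lastChild): body
After 11 (parentNode): section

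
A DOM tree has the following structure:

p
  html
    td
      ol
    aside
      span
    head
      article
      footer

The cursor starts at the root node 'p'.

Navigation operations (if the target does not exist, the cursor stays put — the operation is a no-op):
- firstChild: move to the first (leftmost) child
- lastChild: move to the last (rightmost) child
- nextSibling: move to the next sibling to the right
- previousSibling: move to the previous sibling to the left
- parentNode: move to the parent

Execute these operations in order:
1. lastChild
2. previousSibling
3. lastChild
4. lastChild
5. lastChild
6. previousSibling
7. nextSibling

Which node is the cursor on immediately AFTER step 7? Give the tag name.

Answer: footer

Derivation:
After 1 (lastChild): html
After 2 (previousSibling): html (no-op, stayed)
After 3 (lastChild): head
After 4 (lastChild): footer
After 5 (lastChild): footer (no-op, stayed)
After 6 (previousSibling): article
After 7 (nextSibling): footer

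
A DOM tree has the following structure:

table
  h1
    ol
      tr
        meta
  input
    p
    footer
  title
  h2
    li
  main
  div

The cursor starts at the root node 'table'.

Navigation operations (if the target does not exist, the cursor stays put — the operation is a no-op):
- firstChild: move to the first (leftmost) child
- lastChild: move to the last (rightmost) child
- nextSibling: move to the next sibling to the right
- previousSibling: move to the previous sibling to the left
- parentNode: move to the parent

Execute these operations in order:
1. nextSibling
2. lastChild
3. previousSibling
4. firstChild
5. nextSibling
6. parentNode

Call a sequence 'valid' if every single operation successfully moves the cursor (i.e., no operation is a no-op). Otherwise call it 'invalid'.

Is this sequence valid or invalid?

After 1 (nextSibling): table (no-op, stayed)
After 2 (lastChild): div
After 3 (previousSibling): main
After 4 (firstChild): main (no-op, stayed)
After 5 (nextSibling): div
After 6 (parentNode): table

Answer: invalid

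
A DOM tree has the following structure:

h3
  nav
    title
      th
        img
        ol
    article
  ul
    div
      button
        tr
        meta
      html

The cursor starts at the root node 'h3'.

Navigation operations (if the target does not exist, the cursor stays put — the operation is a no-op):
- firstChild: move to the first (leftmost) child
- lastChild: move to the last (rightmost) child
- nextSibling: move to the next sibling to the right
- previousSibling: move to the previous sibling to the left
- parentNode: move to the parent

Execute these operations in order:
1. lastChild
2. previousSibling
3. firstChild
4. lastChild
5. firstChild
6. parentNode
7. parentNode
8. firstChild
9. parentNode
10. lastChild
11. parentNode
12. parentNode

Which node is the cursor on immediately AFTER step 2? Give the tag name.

Answer: nav

Derivation:
After 1 (lastChild): ul
After 2 (previousSibling): nav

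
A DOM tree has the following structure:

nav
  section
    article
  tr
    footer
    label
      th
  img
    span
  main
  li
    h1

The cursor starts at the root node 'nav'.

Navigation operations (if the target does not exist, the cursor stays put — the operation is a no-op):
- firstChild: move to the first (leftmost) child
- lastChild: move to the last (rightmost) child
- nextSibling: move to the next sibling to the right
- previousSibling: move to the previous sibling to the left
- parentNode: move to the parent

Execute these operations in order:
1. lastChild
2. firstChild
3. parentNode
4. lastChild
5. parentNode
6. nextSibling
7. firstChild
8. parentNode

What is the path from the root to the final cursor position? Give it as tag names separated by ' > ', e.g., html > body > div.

Answer: nav > li

Derivation:
After 1 (lastChild): li
After 2 (firstChild): h1
After 3 (parentNode): li
After 4 (lastChild): h1
After 5 (parentNode): li
After 6 (nextSibling): li (no-op, stayed)
After 7 (firstChild): h1
After 8 (parentNode): li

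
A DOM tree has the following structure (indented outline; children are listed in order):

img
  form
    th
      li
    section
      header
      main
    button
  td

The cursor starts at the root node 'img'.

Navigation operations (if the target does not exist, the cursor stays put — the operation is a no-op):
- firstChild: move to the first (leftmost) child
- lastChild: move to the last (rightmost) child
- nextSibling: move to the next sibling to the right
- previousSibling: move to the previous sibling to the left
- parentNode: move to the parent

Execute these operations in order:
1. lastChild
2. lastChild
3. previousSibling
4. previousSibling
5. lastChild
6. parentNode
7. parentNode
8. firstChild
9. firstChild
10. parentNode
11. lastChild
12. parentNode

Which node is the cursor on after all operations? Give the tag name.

After 1 (lastChild): td
After 2 (lastChild): td (no-op, stayed)
After 3 (previousSibling): form
After 4 (previousSibling): form (no-op, stayed)
After 5 (lastChild): button
After 6 (parentNode): form
After 7 (parentNode): img
After 8 (firstChild): form
After 9 (firstChild): th
After 10 (parentNode): form
After 11 (lastChild): button
After 12 (parentNode): form

Answer: form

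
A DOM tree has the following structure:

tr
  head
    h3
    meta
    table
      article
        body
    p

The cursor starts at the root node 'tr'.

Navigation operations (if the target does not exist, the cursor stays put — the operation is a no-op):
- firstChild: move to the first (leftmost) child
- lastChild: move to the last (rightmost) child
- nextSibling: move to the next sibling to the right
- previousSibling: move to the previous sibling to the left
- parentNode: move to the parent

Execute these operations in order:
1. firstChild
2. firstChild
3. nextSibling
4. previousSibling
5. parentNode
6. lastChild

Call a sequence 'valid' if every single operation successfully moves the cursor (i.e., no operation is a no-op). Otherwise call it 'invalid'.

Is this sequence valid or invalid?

After 1 (firstChild): head
After 2 (firstChild): h3
After 3 (nextSibling): meta
After 4 (previousSibling): h3
After 5 (parentNode): head
After 6 (lastChild): p

Answer: valid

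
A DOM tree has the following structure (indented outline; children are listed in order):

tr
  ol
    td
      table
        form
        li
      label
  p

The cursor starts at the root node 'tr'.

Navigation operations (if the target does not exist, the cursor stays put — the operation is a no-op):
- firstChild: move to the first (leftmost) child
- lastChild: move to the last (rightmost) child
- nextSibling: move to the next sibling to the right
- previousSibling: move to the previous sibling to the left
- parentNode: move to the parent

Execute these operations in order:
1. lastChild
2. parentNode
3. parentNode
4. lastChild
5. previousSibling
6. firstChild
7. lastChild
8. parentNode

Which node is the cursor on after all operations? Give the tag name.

Answer: td

Derivation:
After 1 (lastChild): p
After 2 (parentNode): tr
After 3 (parentNode): tr (no-op, stayed)
After 4 (lastChild): p
After 5 (previousSibling): ol
After 6 (firstChild): td
After 7 (lastChild): label
After 8 (parentNode): td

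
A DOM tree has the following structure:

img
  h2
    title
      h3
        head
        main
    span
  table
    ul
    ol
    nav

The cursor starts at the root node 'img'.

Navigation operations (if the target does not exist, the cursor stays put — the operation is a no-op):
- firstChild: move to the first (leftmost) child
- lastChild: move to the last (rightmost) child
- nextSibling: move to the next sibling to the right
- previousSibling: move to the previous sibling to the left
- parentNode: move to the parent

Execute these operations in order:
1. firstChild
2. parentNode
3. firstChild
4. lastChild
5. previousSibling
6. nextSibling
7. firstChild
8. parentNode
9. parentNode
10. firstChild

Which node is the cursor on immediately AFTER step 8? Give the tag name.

After 1 (firstChild): h2
After 2 (parentNode): img
After 3 (firstChild): h2
After 4 (lastChild): span
After 5 (previousSibling): title
After 6 (nextSibling): span
After 7 (firstChild): span (no-op, stayed)
After 8 (parentNode): h2

Answer: h2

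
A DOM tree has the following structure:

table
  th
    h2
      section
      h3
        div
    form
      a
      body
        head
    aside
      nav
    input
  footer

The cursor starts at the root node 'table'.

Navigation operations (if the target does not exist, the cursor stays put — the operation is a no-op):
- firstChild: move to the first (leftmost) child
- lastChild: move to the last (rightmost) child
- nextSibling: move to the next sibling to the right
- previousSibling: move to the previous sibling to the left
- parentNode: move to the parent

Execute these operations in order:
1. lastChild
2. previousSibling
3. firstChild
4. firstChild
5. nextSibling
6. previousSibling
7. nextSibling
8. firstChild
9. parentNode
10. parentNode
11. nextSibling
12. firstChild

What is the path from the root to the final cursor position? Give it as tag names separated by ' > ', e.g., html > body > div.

Answer: table > th > form > a

Derivation:
After 1 (lastChild): footer
After 2 (previousSibling): th
After 3 (firstChild): h2
After 4 (firstChild): section
After 5 (nextSibling): h3
After 6 (previousSibling): section
After 7 (nextSibling): h3
After 8 (firstChild): div
After 9 (parentNode): h3
After 10 (parentNode): h2
After 11 (nextSibling): form
After 12 (firstChild): a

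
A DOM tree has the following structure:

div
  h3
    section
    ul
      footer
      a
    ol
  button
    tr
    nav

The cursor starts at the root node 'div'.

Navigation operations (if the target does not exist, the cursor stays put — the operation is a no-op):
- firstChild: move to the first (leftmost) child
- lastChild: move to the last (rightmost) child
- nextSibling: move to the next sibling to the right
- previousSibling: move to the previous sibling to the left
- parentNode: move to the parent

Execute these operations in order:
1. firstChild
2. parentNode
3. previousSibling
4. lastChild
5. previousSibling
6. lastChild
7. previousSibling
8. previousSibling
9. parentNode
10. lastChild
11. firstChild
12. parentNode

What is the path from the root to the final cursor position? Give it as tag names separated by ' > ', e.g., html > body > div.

Answer: div > h3

Derivation:
After 1 (firstChild): h3
After 2 (parentNode): div
After 3 (previousSibling): div (no-op, stayed)
After 4 (lastChild): button
After 5 (previousSibling): h3
After 6 (lastChild): ol
After 7 (previousSibling): ul
After 8 (previousSibling): section
After 9 (parentNode): h3
After 10 (lastChild): ol
After 11 (firstChild): ol (no-op, stayed)
After 12 (parentNode): h3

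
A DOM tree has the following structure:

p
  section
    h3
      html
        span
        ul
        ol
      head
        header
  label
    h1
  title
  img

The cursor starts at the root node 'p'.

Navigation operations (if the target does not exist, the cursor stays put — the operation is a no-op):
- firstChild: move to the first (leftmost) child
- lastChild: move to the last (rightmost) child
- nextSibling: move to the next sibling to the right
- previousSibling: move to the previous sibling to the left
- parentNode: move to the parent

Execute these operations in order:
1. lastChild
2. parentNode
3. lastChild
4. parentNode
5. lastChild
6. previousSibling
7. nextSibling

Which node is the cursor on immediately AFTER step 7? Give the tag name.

Answer: img

Derivation:
After 1 (lastChild): img
After 2 (parentNode): p
After 3 (lastChild): img
After 4 (parentNode): p
After 5 (lastChild): img
After 6 (previousSibling): title
After 7 (nextSibling): img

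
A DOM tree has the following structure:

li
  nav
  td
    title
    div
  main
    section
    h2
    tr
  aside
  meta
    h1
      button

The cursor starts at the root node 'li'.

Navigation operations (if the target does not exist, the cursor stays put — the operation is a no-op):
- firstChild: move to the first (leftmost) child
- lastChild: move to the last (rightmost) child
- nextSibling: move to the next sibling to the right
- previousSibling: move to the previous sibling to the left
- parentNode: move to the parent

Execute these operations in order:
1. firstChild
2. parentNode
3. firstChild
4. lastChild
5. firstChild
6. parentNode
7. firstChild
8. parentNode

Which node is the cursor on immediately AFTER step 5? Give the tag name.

After 1 (firstChild): nav
After 2 (parentNode): li
After 3 (firstChild): nav
After 4 (lastChild): nav (no-op, stayed)
After 5 (firstChild): nav (no-op, stayed)

Answer: nav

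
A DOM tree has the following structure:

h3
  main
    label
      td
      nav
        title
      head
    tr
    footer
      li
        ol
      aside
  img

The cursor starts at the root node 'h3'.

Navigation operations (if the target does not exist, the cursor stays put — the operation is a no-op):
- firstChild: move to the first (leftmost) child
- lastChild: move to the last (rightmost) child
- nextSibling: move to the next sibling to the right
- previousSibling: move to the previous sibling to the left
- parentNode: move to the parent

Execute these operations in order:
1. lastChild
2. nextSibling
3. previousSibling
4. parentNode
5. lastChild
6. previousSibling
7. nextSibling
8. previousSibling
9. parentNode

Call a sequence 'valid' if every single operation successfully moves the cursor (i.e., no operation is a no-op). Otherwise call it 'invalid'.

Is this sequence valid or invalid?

After 1 (lastChild): img
After 2 (nextSibling): img (no-op, stayed)
After 3 (previousSibling): main
After 4 (parentNode): h3
After 5 (lastChild): img
After 6 (previousSibling): main
After 7 (nextSibling): img
After 8 (previousSibling): main
After 9 (parentNode): h3

Answer: invalid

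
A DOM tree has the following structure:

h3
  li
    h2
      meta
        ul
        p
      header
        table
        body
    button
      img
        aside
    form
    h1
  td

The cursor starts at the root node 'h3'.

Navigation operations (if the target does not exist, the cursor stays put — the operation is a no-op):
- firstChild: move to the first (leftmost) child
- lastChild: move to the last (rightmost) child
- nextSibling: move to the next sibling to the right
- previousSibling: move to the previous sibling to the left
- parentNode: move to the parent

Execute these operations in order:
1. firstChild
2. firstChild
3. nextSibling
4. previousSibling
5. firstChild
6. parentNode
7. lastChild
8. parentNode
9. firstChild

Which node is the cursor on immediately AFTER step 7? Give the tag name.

After 1 (firstChild): li
After 2 (firstChild): h2
After 3 (nextSibling): button
After 4 (previousSibling): h2
After 5 (firstChild): meta
After 6 (parentNode): h2
After 7 (lastChild): header

Answer: header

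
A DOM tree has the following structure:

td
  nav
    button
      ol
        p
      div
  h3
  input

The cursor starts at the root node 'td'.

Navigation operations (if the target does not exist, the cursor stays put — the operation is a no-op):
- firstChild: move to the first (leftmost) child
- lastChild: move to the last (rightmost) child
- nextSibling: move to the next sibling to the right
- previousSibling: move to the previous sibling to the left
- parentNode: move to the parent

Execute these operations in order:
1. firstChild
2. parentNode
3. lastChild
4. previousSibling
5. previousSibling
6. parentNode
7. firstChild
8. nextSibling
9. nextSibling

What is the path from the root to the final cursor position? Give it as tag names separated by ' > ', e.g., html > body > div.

After 1 (firstChild): nav
After 2 (parentNode): td
After 3 (lastChild): input
After 4 (previousSibling): h3
After 5 (previousSibling): nav
After 6 (parentNode): td
After 7 (firstChild): nav
After 8 (nextSibling): h3
After 9 (nextSibling): input

Answer: td > input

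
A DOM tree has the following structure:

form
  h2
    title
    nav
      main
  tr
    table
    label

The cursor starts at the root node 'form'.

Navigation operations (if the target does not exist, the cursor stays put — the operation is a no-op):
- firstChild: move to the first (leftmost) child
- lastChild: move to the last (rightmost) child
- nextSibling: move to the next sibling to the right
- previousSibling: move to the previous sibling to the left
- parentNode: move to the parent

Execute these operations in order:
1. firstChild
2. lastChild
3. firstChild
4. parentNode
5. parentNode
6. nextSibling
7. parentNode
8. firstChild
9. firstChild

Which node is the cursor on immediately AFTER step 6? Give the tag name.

After 1 (firstChild): h2
After 2 (lastChild): nav
After 3 (firstChild): main
After 4 (parentNode): nav
After 5 (parentNode): h2
After 6 (nextSibling): tr

Answer: tr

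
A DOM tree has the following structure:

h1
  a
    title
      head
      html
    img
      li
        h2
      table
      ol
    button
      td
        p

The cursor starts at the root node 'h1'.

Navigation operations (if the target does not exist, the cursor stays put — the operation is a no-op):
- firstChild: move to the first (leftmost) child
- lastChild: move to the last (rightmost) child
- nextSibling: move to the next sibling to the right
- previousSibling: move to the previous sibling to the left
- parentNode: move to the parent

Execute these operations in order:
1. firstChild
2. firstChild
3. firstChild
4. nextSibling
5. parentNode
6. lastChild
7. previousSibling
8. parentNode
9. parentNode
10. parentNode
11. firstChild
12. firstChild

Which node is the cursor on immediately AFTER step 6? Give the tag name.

After 1 (firstChild): a
After 2 (firstChild): title
After 3 (firstChild): head
After 4 (nextSibling): html
After 5 (parentNode): title
After 6 (lastChild): html

Answer: html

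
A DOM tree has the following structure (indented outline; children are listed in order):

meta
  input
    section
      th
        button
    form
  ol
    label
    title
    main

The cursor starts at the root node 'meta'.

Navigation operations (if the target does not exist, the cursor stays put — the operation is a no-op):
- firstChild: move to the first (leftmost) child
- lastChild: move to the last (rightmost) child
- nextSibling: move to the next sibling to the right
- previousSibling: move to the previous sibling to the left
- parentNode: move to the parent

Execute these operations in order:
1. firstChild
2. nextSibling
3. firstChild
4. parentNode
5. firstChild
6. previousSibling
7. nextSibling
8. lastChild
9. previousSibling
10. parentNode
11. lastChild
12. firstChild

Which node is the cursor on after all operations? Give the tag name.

Answer: main

Derivation:
After 1 (firstChild): input
After 2 (nextSibling): ol
After 3 (firstChild): label
After 4 (parentNode): ol
After 5 (firstChild): label
After 6 (previousSibling): label (no-op, stayed)
After 7 (nextSibling): title
After 8 (lastChild): title (no-op, stayed)
After 9 (previousSibling): label
After 10 (parentNode): ol
After 11 (lastChild): main
After 12 (firstChild): main (no-op, stayed)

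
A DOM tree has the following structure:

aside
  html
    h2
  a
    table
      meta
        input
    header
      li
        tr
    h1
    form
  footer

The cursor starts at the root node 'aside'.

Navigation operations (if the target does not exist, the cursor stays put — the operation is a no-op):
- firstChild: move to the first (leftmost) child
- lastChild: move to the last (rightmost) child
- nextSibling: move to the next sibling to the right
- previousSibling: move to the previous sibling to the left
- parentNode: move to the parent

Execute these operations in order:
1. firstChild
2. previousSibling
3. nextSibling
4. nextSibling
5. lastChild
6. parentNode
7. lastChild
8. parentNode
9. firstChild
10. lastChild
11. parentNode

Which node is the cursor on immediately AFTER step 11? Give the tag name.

Answer: html

Derivation:
After 1 (firstChild): html
After 2 (previousSibling): html (no-op, stayed)
After 3 (nextSibling): a
After 4 (nextSibling): footer
After 5 (lastChild): footer (no-op, stayed)
After 6 (parentNode): aside
After 7 (lastChild): footer
After 8 (parentNode): aside
After 9 (firstChild): html
After 10 (lastChild): h2
After 11 (parentNode): html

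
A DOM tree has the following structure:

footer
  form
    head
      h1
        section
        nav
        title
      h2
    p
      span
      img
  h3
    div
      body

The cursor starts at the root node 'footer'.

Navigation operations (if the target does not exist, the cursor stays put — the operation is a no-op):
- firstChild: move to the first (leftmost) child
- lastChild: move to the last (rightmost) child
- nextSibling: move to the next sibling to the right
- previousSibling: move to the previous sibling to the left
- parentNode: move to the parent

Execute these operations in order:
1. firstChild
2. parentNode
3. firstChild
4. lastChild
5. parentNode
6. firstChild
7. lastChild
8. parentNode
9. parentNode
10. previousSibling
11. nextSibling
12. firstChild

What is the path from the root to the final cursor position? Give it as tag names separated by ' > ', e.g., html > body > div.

After 1 (firstChild): form
After 2 (parentNode): footer
After 3 (firstChild): form
After 4 (lastChild): p
After 5 (parentNode): form
After 6 (firstChild): head
After 7 (lastChild): h2
After 8 (parentNode): head
After 9 (parentNode): form
After 10 (previousSibling): form (no-op, stayed)
After 11 (nextSibling): h3
After 12 (firstChild): div

Answer: footer > h3 > div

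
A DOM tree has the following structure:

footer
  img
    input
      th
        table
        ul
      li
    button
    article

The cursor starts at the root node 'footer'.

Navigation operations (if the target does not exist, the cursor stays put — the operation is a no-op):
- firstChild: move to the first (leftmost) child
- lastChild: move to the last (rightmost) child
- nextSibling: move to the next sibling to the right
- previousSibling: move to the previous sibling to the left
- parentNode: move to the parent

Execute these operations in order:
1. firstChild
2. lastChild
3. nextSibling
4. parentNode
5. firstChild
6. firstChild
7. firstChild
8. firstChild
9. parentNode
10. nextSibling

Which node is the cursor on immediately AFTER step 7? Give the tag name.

After 1 (firstChild): img
After 2 (lastChild): article
After 3 (nextSibling): article (no-op, stayed)
After 4 (parentNode): img
After 5 (firstChild): input
After 6 (firstChild): th
After 7 (firstChild): table

Answer: table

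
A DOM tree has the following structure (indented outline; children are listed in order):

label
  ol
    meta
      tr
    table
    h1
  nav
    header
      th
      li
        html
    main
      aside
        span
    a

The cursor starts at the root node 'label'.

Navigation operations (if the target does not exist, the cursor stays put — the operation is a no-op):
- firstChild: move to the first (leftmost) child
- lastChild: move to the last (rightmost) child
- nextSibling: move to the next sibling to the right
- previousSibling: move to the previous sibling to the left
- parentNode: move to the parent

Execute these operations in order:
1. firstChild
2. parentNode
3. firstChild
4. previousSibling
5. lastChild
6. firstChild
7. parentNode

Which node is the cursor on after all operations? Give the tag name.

After 1 (firstChild): ol
After 2 (parentNode): label
After 3 (firstChild): ol
After 4 (previousSibling): ol (no-op, stayed)
After 5 (lastChild): h1
After 6 (firstChild): h1 (no-op, stayed)
After 7 (parentNode): ol

Answer: ol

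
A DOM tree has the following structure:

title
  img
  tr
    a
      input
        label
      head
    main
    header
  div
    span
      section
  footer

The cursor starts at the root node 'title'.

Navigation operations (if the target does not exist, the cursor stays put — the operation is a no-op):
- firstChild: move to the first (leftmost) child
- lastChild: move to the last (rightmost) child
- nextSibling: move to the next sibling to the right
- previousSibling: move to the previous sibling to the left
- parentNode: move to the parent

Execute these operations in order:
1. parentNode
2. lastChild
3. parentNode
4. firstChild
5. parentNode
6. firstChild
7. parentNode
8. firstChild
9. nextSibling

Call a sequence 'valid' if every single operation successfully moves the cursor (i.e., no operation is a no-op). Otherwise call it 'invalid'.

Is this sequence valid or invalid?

Answer: invalid

Derivation:
After 1 (parentNode): title (no-op, stayed)
After 2 (lastChild): footer
After 3 (parentNode): title
After 4 (firstChild): img
After 5 (parentNode): title
After 6 (firstChild): img
After 7 (parentNode): title
After 8 (firstChild): img
After 9 (nextSibling): tr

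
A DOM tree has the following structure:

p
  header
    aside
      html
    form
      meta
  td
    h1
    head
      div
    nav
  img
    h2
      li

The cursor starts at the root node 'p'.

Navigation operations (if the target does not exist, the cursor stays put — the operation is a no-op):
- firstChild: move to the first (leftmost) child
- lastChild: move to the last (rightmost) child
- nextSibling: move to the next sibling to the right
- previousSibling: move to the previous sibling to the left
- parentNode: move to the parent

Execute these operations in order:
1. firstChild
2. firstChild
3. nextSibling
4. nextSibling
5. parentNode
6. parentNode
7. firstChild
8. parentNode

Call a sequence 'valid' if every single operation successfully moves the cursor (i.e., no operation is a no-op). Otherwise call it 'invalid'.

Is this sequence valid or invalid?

Answer: invalid

Derivation:
After 1 (firstChild): header
After 2 (firstChild): aside
After 3 (nextSibling): form
After 4 (nextSibling): form (no-op, stayed)
After 5 (parentNode): header
After 6 (parentNode): p
After 7 (firstChild): header
After 8 (parentNode): p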